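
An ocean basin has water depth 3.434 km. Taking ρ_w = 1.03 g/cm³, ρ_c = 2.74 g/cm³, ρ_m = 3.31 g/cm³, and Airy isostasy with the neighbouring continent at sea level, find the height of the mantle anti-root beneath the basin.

Balancing pressure at the compensation depth: replacing crust with seawater at the top is compensated by replacing crust with mantle at the base: d (ρ_c − ρ_w) = a (ρ_m − ρ_c).
a = d (ρ_c − ρ_w)/(ρ_m − ρ_c) = 3.434 km × 1.71/0.57 = 10.3 km.

10.3 km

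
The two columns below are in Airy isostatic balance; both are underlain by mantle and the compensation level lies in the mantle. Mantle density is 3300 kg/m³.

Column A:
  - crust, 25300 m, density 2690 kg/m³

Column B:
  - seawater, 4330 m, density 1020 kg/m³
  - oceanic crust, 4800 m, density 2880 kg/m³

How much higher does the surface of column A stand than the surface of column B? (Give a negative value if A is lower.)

For any compensation level in the mantle, the mantle terms cancel and isostasy reduces to e = (Σt_A − Σt_B) − (Σ(ρt)_A − Σ(ρt)_B) / ρ_m.
Σt_A = 25300 m; Σt_B = 9130 m; Σ(ρt)_A = 68057000; Σ(ρt)_B = 18240600 (in m·kg/m³).
e = (25300 − 9130) − (68057000 − 18240600) / 3300 = 1070 m.

1070 m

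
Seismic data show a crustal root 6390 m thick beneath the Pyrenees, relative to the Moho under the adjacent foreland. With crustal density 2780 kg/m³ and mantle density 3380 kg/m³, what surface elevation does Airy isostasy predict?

1380 m

In Airy isostatic equilibrium: ρ_c h = (ρ_m − ρ_c) r.
h = r (ρ_m − ρ_c) / ρ_c = 6390 m × (3380 − 2780) / 2780 = 1380 m.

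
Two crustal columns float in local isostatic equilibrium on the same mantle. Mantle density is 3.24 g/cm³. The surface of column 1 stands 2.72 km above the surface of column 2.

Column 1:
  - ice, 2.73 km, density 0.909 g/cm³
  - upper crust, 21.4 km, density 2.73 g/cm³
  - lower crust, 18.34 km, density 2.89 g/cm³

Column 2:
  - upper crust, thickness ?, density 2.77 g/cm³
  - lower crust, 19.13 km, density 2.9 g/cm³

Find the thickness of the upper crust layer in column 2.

Take the compensation level at the base of the deeper column (depth z_c below the surface of column 1) and equate Σ ρ_i t_i down to z_c; mantle fills any gap and the z_c terms cancel.
Column 1: 2.73×0.909 + 21.4×2.73 + 18.34×2.89 + (z_c − 42.47)×3.24
Column 2: 2.72×0 + x×2.77 + 19.13×2.9 + (z_c − 2.72 − 19.13 − x)×3.24
The z_c×3.24 term appears on both sides and cancels. Collect the known terms of each column as K = Σ(ρt)_known − 3.24 × (depth of known layers): K_1 = 113.90617 − 3.24×42.47 = −23.69663; K_2 = 55.477 − 3.24×(2.72 + 19.13) = −15.317.
Balance: K_1 = K_2 − x×(3.24 − 2.77), so x = (K_2 − K_1)/(3.24 − 2.77) = 8.37963/0.47 = 17.8 km.

17.8 km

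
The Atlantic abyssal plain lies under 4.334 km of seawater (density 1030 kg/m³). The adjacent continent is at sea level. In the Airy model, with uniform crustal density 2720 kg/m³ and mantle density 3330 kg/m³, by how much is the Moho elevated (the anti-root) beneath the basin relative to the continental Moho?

12 km

Isostatic balance requires: replacing crust with seawater at the top is compensated by replacing crust with mantle at the base: d (ρ_c − ρ_w) = a (ρ_m − ρ_c).
a = d (ρ_c − ρ_w)/(ρ_m − ρ_c) = 4.334 km × 1690/610 = 12 km.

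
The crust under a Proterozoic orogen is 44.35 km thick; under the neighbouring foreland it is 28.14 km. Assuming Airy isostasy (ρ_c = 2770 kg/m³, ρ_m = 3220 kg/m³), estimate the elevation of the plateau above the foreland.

Excess crust Δ = 44.35 km − 28.14 km = 16.21 km, split between elevation h and root r with h + r = Δ.
Airy balance ρ_c h = (ρ_m − ρ_c) r gives r = h ρ_c/(ρ_m − ρ_c), so h (1 + ρ_c/(ρ_m − ρ_c)) = Δ, i.e. h = Δ (ρ_m − ρ_c)/ρ_m.
h = 16.21 km × 450/3220 = 2.27 km.

2.27 km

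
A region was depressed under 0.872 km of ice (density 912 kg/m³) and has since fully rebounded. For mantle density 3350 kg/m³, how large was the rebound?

0.237 km

Removing the load lets mantle flow back in; uplift u satisfies ρ_ice t = ρ_m u.
u = t ρ_ice/ρ_m = 0.872 km × 912/3350 = 0.237 km.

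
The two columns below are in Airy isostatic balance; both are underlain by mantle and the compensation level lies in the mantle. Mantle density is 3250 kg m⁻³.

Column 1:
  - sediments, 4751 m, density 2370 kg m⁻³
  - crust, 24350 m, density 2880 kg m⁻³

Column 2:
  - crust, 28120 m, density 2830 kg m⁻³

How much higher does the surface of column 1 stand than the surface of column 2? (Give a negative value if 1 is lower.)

For any compensation level in the mantle, the mantle terms cancel and isostasy reduces to e = (Σt_1 − Σt_2) − (Σ(ρt)_1 − Σ(ρt)_2) / ρ_m.
Σt_1 = 29101 m; Σt_2 = 28120 m; Σ(ρt)_1 = 81387870; Σ(ρt)_2 = 79579600 (in m·kg m⁻³).
e = (29101 − 28120) − (81387870 − 79579600) / 3250 = 425 m.

425 m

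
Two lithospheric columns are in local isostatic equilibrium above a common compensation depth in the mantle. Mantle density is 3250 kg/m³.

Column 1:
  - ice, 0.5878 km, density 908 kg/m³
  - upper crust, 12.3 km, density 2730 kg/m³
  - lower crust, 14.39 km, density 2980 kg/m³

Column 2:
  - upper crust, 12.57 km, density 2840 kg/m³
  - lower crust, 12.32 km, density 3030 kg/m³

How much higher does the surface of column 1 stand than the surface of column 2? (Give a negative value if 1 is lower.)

1.17 km

For any compensation level in the mantle, the mantle terms cancel and isostasy reduces to e = (Σt_1 − Σt_2) − (Σ(ρt)_1 − Σ(ρt)_2) / ρ_m.
Σt_1 = 27.2778 km; Σt_2 = 24.89 km; Σ(ρt)_1 = 76994.9224; Σ(ρt)_2 = 73028.4 (in km·kg/m³).
e = (27.2778 − 24.89) − (76994.9224 − 73028.4) / 3250 = 1.17 km.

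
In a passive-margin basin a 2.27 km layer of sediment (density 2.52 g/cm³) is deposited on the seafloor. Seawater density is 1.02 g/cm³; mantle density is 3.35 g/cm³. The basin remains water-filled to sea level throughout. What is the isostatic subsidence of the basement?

Submarine loading: the sediment displaces seawater, and the subsidence is in turn flooded, so s (ρ_m − ρ_w) = t (ρ_sed − ρ_w).
s = 2.27 km × (2.52 − 1.02) / (3.35 − 1.02) = 1.46 km.

1.46 km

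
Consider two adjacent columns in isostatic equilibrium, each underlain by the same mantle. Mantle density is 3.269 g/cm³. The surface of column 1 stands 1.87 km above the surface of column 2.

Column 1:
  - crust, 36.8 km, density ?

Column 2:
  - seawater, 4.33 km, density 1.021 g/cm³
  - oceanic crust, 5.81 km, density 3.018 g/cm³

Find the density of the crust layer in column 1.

2.8 g/cm³

Take the compensation level at the base of the deeper column (depth z_c below the surface of column 1) and equate Σ ρ_i t_i down to z_c; mantle fills any gap and the z_c terms cancel.
Column 1: 36.8×ρ + (z_c − 36.8)×3.269
Column 2: 1.87×0 + 4.33×1.021 + 5.81×3.018 + (z_c − 1.87 − 10.14)×3.269
The z_c×3.269 term appears on both sides and cancels. Collect the known terms of each column as K = Σ(ρt)_known − 3.269 × (depth of known layers): K_1 = 0 − 3.269×36.8 = −120.2992; K_2 = 21.95551 − 3.269×(1.87 + 10.14) = −17.30518.
Balance: K_1 + 36.8×ρ = K_2, so ρ = (K_2 − K_1)/36.8 = 102.994/36.8 = 2.8 g/cm³.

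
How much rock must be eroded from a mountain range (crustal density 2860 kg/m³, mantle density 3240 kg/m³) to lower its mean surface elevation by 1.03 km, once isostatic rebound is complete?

8.78 km

Net drop Δ = e − u = e − e ρ_c/ρ_m = e (ρ_m − ρ_c)/ρ_m.
e = Δ ρ_m/(ρ_m − ρ_c) = 1.03 km × 3240/380 = 8.78 km.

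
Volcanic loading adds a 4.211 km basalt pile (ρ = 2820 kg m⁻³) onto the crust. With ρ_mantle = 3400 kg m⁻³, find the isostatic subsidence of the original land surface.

Subaerial loading: s = t ρ_load / ρ_m.
s = 4.211 km × 2820/3400 = 3.49 km.

3.49 km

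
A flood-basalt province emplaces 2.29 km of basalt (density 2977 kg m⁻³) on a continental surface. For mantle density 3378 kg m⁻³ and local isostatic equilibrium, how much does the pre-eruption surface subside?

Subaerial loading: s = t ρ_load / ρ_m.
s = 2.29 km × 2977/3378 = 2.02 km.

2.02 km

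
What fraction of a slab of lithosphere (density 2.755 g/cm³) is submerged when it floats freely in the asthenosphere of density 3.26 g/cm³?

0.845

Submerged fraction = ρ_obj/ρ_fluid = 2.755/3.26 = 0.845.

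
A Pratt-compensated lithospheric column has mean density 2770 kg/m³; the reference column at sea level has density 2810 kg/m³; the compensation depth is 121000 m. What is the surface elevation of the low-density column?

1750 m

ρ_ref D = ρ (D + h) → h = D (ρ_ref − ρ)/ρ.
h = 121000 m × (2810 − 2770)/2770 = 1750 m.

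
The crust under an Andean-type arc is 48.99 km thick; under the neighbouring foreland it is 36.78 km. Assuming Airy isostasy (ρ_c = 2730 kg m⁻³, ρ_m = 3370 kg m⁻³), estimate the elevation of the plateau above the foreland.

2.32 km

Excess crust Δ = 48.99 km − 36.78 km = 12.21 km, split between elevation h and root r with h + r = Δ.
Airy balance ρ_c h = (ρ_m − ρ_c) r gives r = h ρ_c/(ρ_m − ρ_c), so h (1 + ρ_c/(ρ_m − ρ_c)) = Δ, i.e. h = Δ (ρ_m − ρ_c)/ρ_m.
h = 12.21 km × 640/3370 = 2.32 km.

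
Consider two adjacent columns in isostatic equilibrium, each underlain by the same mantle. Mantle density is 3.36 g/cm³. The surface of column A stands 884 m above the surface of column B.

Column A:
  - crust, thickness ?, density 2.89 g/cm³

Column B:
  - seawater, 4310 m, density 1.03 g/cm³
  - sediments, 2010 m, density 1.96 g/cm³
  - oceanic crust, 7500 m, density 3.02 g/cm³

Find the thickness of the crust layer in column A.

Take the compensation level at the base of the deeper column (depth z_c below the surface of column A) and equate Σ ρ_i t_i down to z_c; mantle fills any gap and the z_c terms cancel.
Column A: x×2.89 + (z_c − 0 − x)×3.36
Column B: 884×0 + 4310×1.03 + 2010×1.96 + 7500×3.02 + (z_c − 884 − 13820)×3.36
The z_c×3.36 term appears on both sides and cancels. Collect the known terms of each column as K = Σ(ρt)_known − 3.36 × (depth of known layers): K_A = 0 − 3.36×0 = 0; K_B = 31028.9 − 3.36×(884 + 13820) = −18376.54.
Balance: K_A − x×(3.36 − 2.89) = K_B, so x = (K_A − K_B)/(3.36 − 2.89) = 18376.5/0.47 = 39100 m.

39100 m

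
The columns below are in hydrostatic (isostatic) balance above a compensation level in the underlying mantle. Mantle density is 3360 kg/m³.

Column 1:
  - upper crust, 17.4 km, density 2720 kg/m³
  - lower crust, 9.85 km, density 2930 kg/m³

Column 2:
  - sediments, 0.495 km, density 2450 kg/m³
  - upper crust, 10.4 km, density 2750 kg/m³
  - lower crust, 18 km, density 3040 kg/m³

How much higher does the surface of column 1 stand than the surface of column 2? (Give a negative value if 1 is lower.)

For any compensation level in the mantle, the mantle terms cancel and isostasy reduces to e = (Σt_1 − Σt_2) − (Σ(ρt)_1 − Σ(ρt)_2) / ρ_m.
Σt_1 = 27.25 km; Σt_2 = 28.895 km; Σ(ρt)_1 = 76188.5; Σ(ρt)_2 = 84532.75 (in km·kg/m³).
e = (27.25 − 28.895) − (76188.5 − 84532.75) / 3360 = 0.838 km.

0.838 km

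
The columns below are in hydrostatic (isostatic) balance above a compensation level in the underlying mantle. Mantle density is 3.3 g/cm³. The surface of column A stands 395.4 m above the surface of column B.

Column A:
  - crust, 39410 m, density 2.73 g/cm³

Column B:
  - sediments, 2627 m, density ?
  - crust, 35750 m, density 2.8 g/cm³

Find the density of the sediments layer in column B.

2.05 g/cm³

Take the compensation level at the base of the deeper column (depth z_c below the surface of column A) and equate Σ ρ_i t_i down to z_c; mantle fills any gap and the z_c terms cancel.
Column A: 39410×2.73 + (z_c − 39410)×3.3
Column B: 395.4×0 + 2627×ρ + 35750×2.8 + (z_c − 395.4 − 38377)×3.3
The z_c×3.3 term appears on both sides and cancels. Collect the known terms of each column as K = Σ(ρt)_known − 3.3 × (depth of known layers): K_A = 107589.3 − 3.3×39410 = −22463.7; K_B = 100100 − 3.3×(395.4 + 38377) = −27848.92.
Balance: K_A = K_B + 2627×ρ, so ρ = (K_A − K_B)/2627 = 5385.22/2627 = 2.05 g/cm³.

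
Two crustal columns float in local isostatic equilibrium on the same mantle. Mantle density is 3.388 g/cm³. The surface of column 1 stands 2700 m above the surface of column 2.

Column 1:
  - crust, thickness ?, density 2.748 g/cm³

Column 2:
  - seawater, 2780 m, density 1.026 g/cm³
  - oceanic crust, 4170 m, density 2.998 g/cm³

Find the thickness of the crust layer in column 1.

Take the compensation level at the base of the deeper column (depth z_c below the surface of column 1) and equate Σ ρ_i t_i down to z_c; mantle fills any gap and the z_c terms cancel.
Column 1: x×2.748 + (z_c − 0 − x)×3.388
Column 2: 2700×0 + 2780×1.026 + 4170×2.998 + (z_c − 2700 − 6950)×3.388
The z_c×3.388 term appears on both sides and cancels. Collect the known terms of each column as K = Σ(ρt)_known − 3.388 × (depth of known layers): K_1 = 0 − 3.388×0 = 0; K_2 = 15353.94 − 3.388×(2700 + 6950) = −17340.26.
Balance: K_1 − x×(3.388 − 2.748) = K_2, so x = (K_1 − K_2)/(3.388 − 2.748) = 17340.3/0.64 = 27100 m.

27100 m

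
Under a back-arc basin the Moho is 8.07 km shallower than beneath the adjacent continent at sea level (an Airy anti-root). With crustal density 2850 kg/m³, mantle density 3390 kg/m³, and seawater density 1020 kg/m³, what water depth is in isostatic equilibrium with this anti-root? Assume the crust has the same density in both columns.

Replacing a thickness d of crust by seawater at the top must be balanced by replacing crust with mantle at the base: d (ρ_c − ρ_w) = a (ρ_m − ρ_c).
d = a (ρ_m − ρ_c)/(ρ_c − ρ_w) = 8.07 km × 540/1830 = 2.38 km.

2.38 km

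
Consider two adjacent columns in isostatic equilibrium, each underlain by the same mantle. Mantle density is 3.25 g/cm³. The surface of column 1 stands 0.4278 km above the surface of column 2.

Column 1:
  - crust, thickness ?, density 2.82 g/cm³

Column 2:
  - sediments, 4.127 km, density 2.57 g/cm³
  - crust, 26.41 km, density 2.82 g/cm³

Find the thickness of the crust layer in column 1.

36.2 km

Take the compensation level at the base of the deeper column (depth z_c below the surface of column 1) and equate Σ ρ_i t_i down to z_c; mantle fills any gap and the z_c terms cancel.
Column 1: x×2.82 + (z_c − 0 − x)×3.25
Column 2: 0.4278×0 + 4.127×2.57 + 26.41×2.82 + (z_c − 0.4278 − 30.537)×3.25
The z_c×3.25 term appears on both sides and cancels. Collect the known terms of each column as K = Σ(ρt)_known − 3.25 × (depth of known layers): K_1 = 0 − 3.25×0 = 0; K_2 = 85.08259 − 3.25×(0.4278 + 30.537) = −15.55301.
Balance: K_1 − x×(3.25 − 2.82) = K_2, so x = (K_1 − K_2)/(3.25 − 2.82) = 15.553/0.43 = 36.2 km.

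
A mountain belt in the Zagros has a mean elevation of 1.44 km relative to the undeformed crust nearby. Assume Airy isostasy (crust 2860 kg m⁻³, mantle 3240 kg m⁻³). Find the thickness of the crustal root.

10.8 km

Balancing pressure at the compensation depth: the weight of the topography is balanced by the buoyancy of the root, ρ_c h = (ρ_m − ρ_c) r.
r = h · ρ_c / (ρ_m − ρ_c) = 1.44 km × 2860 / (3240 − 2860) = 10.8 km.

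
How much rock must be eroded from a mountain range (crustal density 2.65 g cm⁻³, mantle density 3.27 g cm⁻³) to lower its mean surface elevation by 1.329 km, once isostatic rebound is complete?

Net drop Δ = e − u = e − e ρ_c/ρ_m = e (ρ_m − ρ_c)/ρ_m.
e = Δ ρ_m/(ρ_m − ρ_c) = 1.329 km × 3.27/0.62 = 7.01 km.

7.01 km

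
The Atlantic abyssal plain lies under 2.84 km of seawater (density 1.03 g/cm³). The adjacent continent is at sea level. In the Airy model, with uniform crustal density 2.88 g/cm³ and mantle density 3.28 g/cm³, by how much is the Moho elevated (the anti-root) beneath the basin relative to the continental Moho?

13.1 km

Equating mass per unit area of the two columns: replacing crust with seawater at the top is compensated by replacing crust with mantle at the base: d (ρ_c − ρ_w) = a (ρ_m − ρ_c).
a = d (ρ_c − ρ_w)/(ρ_m − ρ_c) = 2.84 km × 1.85/0.4 = 13.1 km.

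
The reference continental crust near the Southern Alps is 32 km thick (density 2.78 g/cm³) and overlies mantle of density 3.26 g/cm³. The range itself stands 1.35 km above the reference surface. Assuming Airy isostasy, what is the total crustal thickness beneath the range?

Root depth r = h ρ_c / (ρ_m − ρ_c) = 1.35 km × 2.78 / 0.48 = 7.819 km.
Total thickness = T + h + r = 32 km + 1.35 km + 7.819 km = 41.2 km.

41.2 km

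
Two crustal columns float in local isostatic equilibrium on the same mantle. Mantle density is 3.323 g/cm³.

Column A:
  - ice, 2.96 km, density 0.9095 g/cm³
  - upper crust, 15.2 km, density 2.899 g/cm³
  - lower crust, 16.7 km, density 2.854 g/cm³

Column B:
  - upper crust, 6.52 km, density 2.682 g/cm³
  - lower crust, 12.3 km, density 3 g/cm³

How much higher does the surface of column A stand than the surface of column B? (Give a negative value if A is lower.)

3.99 km

For any compensation level in the mantle, the mantle terms cancel and isostasy reduces to e = (Σt_A − Σt_B) − (Σ(ρt)_A − Σ(ρt)_B) / ρ_m.
Σt_A = 34.86 km; Σt_B = 18.82 km; Σ(ρt)_A = 94.41872; Σ(ρt)_B = 54.38664 (in km·g/cm³).
e = (34.86 − 18.82) − (94.41872 − 54.38664) / 3.323 = 3.99 km.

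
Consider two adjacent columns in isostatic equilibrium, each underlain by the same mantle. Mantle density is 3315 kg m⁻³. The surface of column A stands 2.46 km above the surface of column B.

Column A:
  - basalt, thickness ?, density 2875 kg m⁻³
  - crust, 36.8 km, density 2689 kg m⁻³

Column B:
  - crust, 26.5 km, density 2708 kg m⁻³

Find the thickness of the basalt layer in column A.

Take the compensation level at the base of the deeper column (depth z_c below the surface of column A) and equate Σ ρ_i t_i down to z_c; mantle fills any gap and the z_c terms cancel.
Column A: x×2875 + 36.8×2689 + (z_c − 36.8 − x)×3315
Column B: 2.46×0 + 26.5×2708 + (z_c − 2.46 − 26.5)×3315
The z_c×3315 term appears on both sides and cancels. Collect the known terms of each column as K = Σ(ρt)_known − 3315 × (depth of known layers): K_A = 98955.2 − 3315×36.8 = −23036.8; K_B = 71762 − 3315×(2.46 + 26.5) = −24240.4.
Balance: K_A − x×(3315 − 2875) = K_B, so x = (K_A − K_B)/(3315 − 2875) = 1203.6/440 = 2.74 km.

2.74 km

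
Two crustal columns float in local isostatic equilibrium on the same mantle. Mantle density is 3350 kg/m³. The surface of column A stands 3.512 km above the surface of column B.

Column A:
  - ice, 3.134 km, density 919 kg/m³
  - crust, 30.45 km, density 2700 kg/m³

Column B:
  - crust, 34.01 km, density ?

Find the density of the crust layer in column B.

2890 kg/m³

Take the compensation level at the base of the deeper column (depth z_c below the surface of column A) and equate Σ ρ_i t_i down to z_c; mantle fills any gap and the z_c terms cancel.
Column A: 3.134×919 + 30.45×2700 + (z_c − 33.584)×3350
Column B: 3.512×0 + 34.01×ρ + (z_c − 3.512 − 34.01)×3350
The z_c×3350 term appears on both sides and cancels. Collect the known terms of each column as K = Σ(ρt)_known − 3350 × (depth of known layers): K_A = 85095.146 − 3350×33.584 = −27411.254; K_B = 0 − 3350×(3.512 + 34.01) = −125698.7.
Balance: K_A = K_B + 34.01×ρ, so ρ = (K_A − K_B)/34.01 = 98287.4/34.01 = 2890 kg/m³.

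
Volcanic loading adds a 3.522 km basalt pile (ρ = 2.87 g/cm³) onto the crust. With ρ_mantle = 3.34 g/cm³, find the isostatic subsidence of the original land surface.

3.03 km

Subaerial loading: s = t ρ_load / ρ_m.
s = 3.522 km × 2.87/3.34 = 3.03 km.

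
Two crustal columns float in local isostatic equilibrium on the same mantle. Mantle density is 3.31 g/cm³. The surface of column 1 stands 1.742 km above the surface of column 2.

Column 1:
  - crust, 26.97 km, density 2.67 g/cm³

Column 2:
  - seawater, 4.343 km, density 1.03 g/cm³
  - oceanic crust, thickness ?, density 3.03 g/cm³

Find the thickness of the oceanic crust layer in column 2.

Take the compensation level at the base of the deeper column (depth z_c below the surface of column 1) and equate Σ ρ_i t_i down to z_c; mantle fills any gap and the z_c terms cancel.
Column 1: 26.97×2.67 + (z_c − 26.97)×3.31
Column 2: 1.742×0 + 4.343×1.03 + x×3.03 + (z_c − 1.742 − 4.343 − x)×3.31
The z_c×3.31 term appears on both sides and cancels. Collect the known terms of each column as K = Σ(ρt)_known − 3.31 × (depth of known layers): K_1 = 72.0099 − 3.31×26.97 = −17.2608; K_2 = 4.47329 − 3.31×(1.742 + 4.343) = −15.66806.
Balance: K_1 = K_2 − x×(3.31 − 3.03), so x = (K_2 − K_1)/(3.31 − 3.03) = 1.59274/0.28 = 5.69 km.

5.69 km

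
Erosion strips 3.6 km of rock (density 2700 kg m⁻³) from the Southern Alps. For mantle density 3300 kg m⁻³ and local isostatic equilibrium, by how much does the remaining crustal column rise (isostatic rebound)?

Unloading: uplift u = e ρ_c/ρ_m = 3.6 km × 2700/3300 = 2.95 km.

2.95 km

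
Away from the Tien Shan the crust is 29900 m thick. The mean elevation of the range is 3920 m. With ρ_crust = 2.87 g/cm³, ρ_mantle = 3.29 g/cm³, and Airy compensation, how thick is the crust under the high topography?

60600 m

Root depth r = h ρ_c / (ρ_m − ρ_c) = 3920 m × 2.87 / 0.42 = 26790 m.
Total thickness = T + h + r = 29900 m + 3920 m + 26790 m = 60600 m.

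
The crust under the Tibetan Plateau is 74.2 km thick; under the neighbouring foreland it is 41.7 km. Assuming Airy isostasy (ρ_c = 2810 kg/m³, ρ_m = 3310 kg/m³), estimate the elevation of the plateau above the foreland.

Excess crust Δ = 74.2 km − 41.7 km = 32.5 km, split between elevation h and root r with h + r = Δ.
Airy balance ρ_c h = (ρ_m − ρ_c) r gives r = h ρ_c/(ρ_m − ρ_c), so h (1 + ρ_c/(ρ_m − ρ_c)) = Δ, i.e. h = Δ (ρ_m − ρ_c)/ρ_m.
h = 32.5 km × 500/3310 = 4.91 km.

4.91 km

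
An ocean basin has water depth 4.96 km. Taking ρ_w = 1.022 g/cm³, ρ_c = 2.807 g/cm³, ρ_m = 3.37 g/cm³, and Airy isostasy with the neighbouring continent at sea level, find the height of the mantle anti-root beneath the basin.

15.7 km

In Airy isostatic equilibrium: replacing crust with seawater at the top is compensated by replacing crust with mantle at the base: d (ρ_c − ρ_w) = a (ρ_m − ρ_c).
a = d (ρ_c − ρ_w)/(ρ_m − ρ_c) = 4.96 km × 1.785/0.563 = 15.7 km.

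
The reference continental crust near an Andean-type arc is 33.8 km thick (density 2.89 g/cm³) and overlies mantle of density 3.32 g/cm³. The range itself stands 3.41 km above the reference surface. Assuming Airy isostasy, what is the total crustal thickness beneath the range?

Root depth r = h ρ_c / (ρ_m − ρ_c) = 3.41 km × 2.89 / 0.43 = 22.92 km.
Total thickness = T + h + r = 33.8 km + 3.41 km + 22.92 km = 60.1 km.

60.1 km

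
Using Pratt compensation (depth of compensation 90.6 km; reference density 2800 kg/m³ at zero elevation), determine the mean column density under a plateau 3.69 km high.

2690 kg/m³

Pratt balance: ρ_ref D = ρ (D + h).
ρ = ρ_ref D/(D + h) = 2800 × 90.6 km/(90.6 km + 3.69 km) = 2690 kg/m³.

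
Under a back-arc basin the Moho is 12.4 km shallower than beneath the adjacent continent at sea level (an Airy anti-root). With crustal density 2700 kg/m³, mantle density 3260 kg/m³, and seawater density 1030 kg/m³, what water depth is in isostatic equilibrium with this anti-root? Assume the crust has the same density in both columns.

Replacing a thickness d of crust by seawater at the top must be balanced by replacing crust with mantle at the base: d (ρ_c − ρ_w) = a (ρ_m − ρ_c).
d = a (ρ_m − ρ_c)/(ρ_c − ρ_w) = 12.4 km × 560/1670 = 4.16 km.

4.16 km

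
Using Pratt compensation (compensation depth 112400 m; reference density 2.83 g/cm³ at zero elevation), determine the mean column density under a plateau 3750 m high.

2.74 g/cm³

Pratt balance: ρ_ref D = ρ (D + h).
ρ = ρ_ref D/(D + h) = 2.83 × 112400 m/(112400 m + 3750 m) = 2.74 g/cm³.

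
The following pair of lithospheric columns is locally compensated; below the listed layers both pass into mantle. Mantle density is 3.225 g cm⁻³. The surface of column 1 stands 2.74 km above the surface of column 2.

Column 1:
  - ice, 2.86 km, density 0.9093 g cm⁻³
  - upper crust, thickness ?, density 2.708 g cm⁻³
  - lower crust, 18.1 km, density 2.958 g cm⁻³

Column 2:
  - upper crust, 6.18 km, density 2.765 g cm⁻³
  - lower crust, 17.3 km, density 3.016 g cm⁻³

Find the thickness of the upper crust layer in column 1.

7.43 km

Take the compensation level at the base of the deeper column (depth z_c below the surface of column 1) and equate Σ ρ_i t_i down to z_c; mantle fills any gap and the z_c terms cancel.
Column 1: 2.86×0.9093 + x×2.708 + 18.1×2.958 + (z_c − 20.96 − x)×3.225
Column 2: 2.74×0 + 6.18×2.765 + 17.3×3.016 + (z_c − 2.74 − 23.48)×3.225
The z_c×3.225 term appears on both sides and cancels. Collect the known terms of each column as K = Σ(ρt)_known − 3.225 × (depth of known layers): K_1 = 56.140398 − 3.225×20.96 = −11.455602; K_2 = 69.2645 − 3.225×(2.74 + 23.48) = −15.295.
Balance: K_1 − x×(3.225 − 2.708) = K_2, so x = (K_1 − K_2)/(3.225 − 2.708) = 3.8394/0.517 = 7.43 km.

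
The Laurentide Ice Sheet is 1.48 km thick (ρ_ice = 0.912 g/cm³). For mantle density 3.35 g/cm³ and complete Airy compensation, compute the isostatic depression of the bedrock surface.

0.403 km

Balancing pressure at the compensation depth: the ice load ρ_ice t is balanced by mantle displaced below, ρ_m s.
s = t ρ_ice / ρ_m = 1.48 km × 0.912/3.35 = 0.403 km.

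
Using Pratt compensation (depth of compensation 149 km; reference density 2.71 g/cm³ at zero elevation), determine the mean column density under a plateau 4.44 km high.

2.63 g/cm³

Pratt balance: ρ_ref D = ρ (D + h).
ρ = ρ_ref D/(D + h) = 2.71 × 149 km/(149 km + 4.44 km) = 2.63 g/cm³.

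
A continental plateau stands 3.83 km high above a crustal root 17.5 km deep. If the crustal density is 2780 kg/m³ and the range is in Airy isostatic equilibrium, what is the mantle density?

3390 kg/m³

Airy balance: ρ_c h = (ρ_m − ρ_c) r → ρ_m = ρ_c (1 + h/r).
ρ_m = 2780 × (1 + 3.83 km/17.5 km) = 3390 kg/m³.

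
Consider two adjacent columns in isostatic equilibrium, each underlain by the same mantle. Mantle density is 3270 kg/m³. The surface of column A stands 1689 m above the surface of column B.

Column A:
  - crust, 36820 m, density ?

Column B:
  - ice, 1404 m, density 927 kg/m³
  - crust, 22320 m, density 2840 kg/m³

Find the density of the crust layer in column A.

2770 kg/m³

Take the compensation level at the base of the deeper column (depth z_c below the surface of column A) and equate Σ ρ_i t_i down to z_c; mantle fills any gap and the z_c terms cancel.
Column A: 36820×ρ + (z_c − 36820)×3270
Column B: 1689×0 + 1404×927 + 22320×2840 + (z_c − 1689 − 23724)×3270
The z_c×3270 term appears on both sides and cancels. Collect the known terms of each column as K = Σ(ρt)_known − 3270 × (depth of known layers): K_A = 0 − 3270×36820 = −120401400; K_B = 64690308 − 3270×(1689 + 23724) = −18410202.
Balance: K_A + 36820×ρ = K_B, so ρ = (K_B − K_A)/36820 = 101991000/36820 = 2770 kg/m³.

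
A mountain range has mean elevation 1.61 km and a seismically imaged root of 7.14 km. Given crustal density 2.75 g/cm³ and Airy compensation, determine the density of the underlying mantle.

Airy balance: ρ_c h = (ρ_m − ρ_c) r → ρ_m = ρ_c (1 + h/r).
ρ_m = 2.75 × (1 + 1.61 km/7.14 km) = 3.37 g/cm³.

3.37 g/cm³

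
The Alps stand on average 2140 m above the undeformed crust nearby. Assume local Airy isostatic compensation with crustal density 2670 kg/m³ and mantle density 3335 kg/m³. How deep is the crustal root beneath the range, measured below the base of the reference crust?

Equating mass per unit area of the two columns: the weight of the topography is balanced by the buoyancy of the root, ρ_c h = (ρ_m − ρ_c) r.
r = h · ρ_c / (ρ_m − ρ_c) = 2140 m × 2670 / (3335 − 2670) = 8590 m.

8590 m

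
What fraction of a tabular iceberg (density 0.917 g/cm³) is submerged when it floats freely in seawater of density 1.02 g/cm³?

Submerged fraction = ρ_obj/ρ_fluid = 0.917/1.02 = 89.9%.

89.9%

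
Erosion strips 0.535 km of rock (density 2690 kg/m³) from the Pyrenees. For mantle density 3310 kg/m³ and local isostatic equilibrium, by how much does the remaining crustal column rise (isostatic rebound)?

Unloading: uplift u = e ρ_c/ρ_m = 0.535 km × 2690/3310 = 0.435 km.

0.435 km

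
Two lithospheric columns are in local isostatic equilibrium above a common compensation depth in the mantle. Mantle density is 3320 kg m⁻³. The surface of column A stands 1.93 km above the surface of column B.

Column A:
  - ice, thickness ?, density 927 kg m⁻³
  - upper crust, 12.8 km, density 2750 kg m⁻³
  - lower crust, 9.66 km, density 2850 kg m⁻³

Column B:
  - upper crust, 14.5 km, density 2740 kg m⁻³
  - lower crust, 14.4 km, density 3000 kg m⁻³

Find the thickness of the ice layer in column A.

Take the compensation level at the base of the deeper column (depth z_c below the surface of column A) and equate Σ ρ_i t_i down to z_c; mantle fills any gap and the z_c terms cancel.
Column A: x×927 + 12.8×2750 + 9.66×2850 + (z_c − 22.46 − x)×3320
Column B: 1.93×0 + 14.5×2740 + 14.4×3000 + (z_c − 1.93 − 28.9)×3320
The z_c×3320 term appears on both sides and cancels. Collect the known terms of each column as K = Σ(ρt)_known − 3320 × (depth of known layers): K_A = 62731 − 3320×22.46 = −11836.2; K_B = 82930 − 3320×(1.93 + 28.9) = −19425.6.
Balance: K_A − x×(3320 − 927) = K_B, so x = (K_A − K_B)/(3320 − 927) = 7589.4/2393 = 3.17 km.

3.17 km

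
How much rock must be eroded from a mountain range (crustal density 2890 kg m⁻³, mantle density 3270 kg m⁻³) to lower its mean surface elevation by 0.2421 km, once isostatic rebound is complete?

2.08 km

Net drop Δ = e − u = e − e ρ_c/ρ_m = e (ρ_m − ρ_c)/ρ_m.
e = Δ ρ_m/(ρ_m − ρ_c) = 0.2421 km × 3270/380 = 2.08 km.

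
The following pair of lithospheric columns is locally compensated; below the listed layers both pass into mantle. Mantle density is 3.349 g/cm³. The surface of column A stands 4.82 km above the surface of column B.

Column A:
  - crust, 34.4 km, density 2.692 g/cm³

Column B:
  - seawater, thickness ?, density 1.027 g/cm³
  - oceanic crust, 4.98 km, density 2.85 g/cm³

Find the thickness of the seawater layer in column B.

Take the compensation level at the base of the deeper column (depth z_c below the surface of column A) and equate Σ ρ_i t_i down to z_c; mantle fills any gap and the z_c terms cancel.
Column A: 34.4×2.692 + (z_c − 34.4)×3.349
Column B: 4.82×0 + x×1.027 + 4.98×2.85 + (z_c − 4.82 − 4.98 − x)×3.349
The z_c×3.349 term appears on both sides and cancels. Collect the known terms of each column as K = Σ(ρt)_known − 3.349 × (depth of known layers): K_A = 92.6048 − 3.349×34.4 = −22.6008; K_B = 14.193 − 3.349×(4.82 + 4.98) = −18.6272.
Balance: K_A = K_B − x×(3.349 − 1.027), so x = (K_B − K_A)/(3.349 − 1.027) = 3.9736/2.322 = 1.71 km.

1.71 km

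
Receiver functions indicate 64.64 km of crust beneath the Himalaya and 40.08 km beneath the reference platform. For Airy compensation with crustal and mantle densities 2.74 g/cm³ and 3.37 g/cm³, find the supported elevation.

4.59 km

Excess crust Δ = 64.64 km − 40.08 km = 24.56 km, split between elevation h and root r with h + r = Δ.
Airy balance ρ_c h = (ρ_m − ρ_c) r gives r = h ρ_c/(ρ_m − ρ_c), so h (1 + ρ_c/(ρ_m − ρ_c)) = Δ, i.e. h = Δ (ρ_m − ρ_c)/ρ_m.
h = 24.56 km × 0.63/3.37 = 4.59 km.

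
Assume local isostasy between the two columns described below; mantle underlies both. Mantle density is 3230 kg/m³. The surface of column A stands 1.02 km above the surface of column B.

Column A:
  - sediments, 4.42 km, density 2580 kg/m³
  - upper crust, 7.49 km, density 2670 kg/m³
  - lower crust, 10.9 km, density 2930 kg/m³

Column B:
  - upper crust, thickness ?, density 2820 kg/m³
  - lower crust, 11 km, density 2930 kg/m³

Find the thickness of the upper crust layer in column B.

9.13 km

Take the compensation level at the base of the deeper column (depth z_c below the surface of column A) and equate Σ ρ_i t_i down to z_c; mantle fills any gap and the z_c terms cancel.
Column A: 4.42×2580 + 7.49×2670 + 10.9×2930 + (z_c − 22.81)×3230
Column B: 1.02×0 + x×2820 + 11×2930 + (z_c − 1.02 − 11 − x)×3230
The z_c×3230 term appears on both sides and cancels. Collect the known terms of each column as K = Σ(ρt)_known − 3230 × (depth of known layers): K_A = 63338.9 − 3230×22.81 = −10337.4; K_B = 32230 − 3230×(1.02 + 11) = −6594.6.
Balance: K_A = K_B − x×(3230 − 2820), so x = (K_B − K_A)/(3230 − 2820) = 3742.8/410 = 9.13 km.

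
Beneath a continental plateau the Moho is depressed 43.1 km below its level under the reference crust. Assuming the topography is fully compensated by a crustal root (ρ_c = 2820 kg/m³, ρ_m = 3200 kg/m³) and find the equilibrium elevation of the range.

Isostatic balance requires: ρ_c h = (ρ_m − ρ_c) r.
h = r (ρ_m − ρ_c) / ρ_c = 43.1 km × (3200 − 2820) / 2820 = 5.81 km.

5.81 km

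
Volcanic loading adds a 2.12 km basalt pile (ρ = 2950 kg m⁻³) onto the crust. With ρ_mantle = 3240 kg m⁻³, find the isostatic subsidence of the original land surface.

Subaerial loading: s = t ρ_load / ρ_m.
s = 2.12 km × 2950/3240 = 1.93 km.

1.93 km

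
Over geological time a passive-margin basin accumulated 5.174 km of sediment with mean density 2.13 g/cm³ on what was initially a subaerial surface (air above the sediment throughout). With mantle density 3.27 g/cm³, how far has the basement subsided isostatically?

Subaerial load: s = t ρ_sed / ρ_m = 5.174 km × 2.13/3.27 = 3.37 km.

3.37 km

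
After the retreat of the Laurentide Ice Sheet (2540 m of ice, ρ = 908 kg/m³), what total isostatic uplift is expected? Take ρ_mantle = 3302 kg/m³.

698 m

Removing the load lets mantle flow back in; uplift u satisfies ρ_ice t = ρ_m u.
u = t ρ_ice/ρ_m = 2540 m × 908/3302 = 698 m.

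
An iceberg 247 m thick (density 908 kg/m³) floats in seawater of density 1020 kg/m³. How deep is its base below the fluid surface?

Draft d = t ρ_obj/ρ_fluid = 247 m × 908/1020 = 220 m.

220 m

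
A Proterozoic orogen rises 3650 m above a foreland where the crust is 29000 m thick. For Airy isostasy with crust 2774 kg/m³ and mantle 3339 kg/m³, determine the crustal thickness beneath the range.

Root depth r = h ρ_c / (ρ_m − ρ_c) = 3650 m × 2774 / 565 = 17920 m.
Total thickness = T + h + r = 29000 m + 3650 m + 17920 m = 50600 m.

50600 m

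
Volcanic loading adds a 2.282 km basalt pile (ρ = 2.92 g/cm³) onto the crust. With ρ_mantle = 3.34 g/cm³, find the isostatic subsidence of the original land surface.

2 km

Subaerial loading: s = t ρ_load / ρ_m.
s = 2.282 km × 2.92/3.34 = 2 km.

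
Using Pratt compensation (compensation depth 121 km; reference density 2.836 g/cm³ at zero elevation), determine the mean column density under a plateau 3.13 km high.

Pratt balance: ρ_ref D = ρ (D + h).
ρ = ρ_ref D/(D + h) = 2.836 × 121 km/(121 km + 3.13 km) = 2.76 g/cm³.

2.76 g/cm³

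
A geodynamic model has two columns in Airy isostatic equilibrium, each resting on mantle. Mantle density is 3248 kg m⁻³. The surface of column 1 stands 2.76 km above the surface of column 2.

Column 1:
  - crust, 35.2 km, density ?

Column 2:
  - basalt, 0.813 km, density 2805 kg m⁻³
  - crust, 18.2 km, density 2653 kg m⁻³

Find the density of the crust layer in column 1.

2680 kg m⁻³

Take the compensation level at the base of the deeper column (depth z_c below the surface of column 1) and equate Σ ρ_i t_i down to z_c; mantle fills any gap and the z_c terms cancel.
Column 1: 35.2×ρ + (z_c − 35.2)×3248
Column 2: 2.76×0 + 0.813×2805 + 18.2×2653 + (z_c − 2.76 − 19.013)×3248
The z_c×3248 term appears on both sides and cancels. Collect the known terms of each column as K = Σ(ρt)_known − 3248 × (depth of known layers): K_1 = 0 − 3248×35.2 = −114329.6; K_2 = 50565.065 − 3248×(2.76 + 19.013) = −20153.639.
Balance: K_1 + 35.2×ρ = K_2, so ρ = (K_2 − K_1)/35.2 = 94176/35.2 = 2680 kg m⁻³.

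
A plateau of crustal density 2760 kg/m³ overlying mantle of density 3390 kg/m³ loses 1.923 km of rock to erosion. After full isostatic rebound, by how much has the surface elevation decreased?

0.357 km

Rebound u = e ρ_c/ρ_m = 1.923 km × 2760/3390 = 1.566 km.
Net surface drop = e − u = 1.923 km − 1.566 km = e (ρ_m − ρ_c)/ρ_m = 0.357 km.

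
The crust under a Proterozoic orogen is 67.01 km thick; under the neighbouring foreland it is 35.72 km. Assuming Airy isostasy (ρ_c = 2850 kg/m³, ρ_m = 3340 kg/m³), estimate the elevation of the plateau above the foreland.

Excess crust Δ = 67.01 km − 35.72 km = 31.29 km, split between elevation h and root r with h + r = Δ.
Airy balance ρ_c h = (ρ_m − ρ_c) r gives r = h ρ_c/(ρ_m − ρ_c), so h (1 + ρ_c/(ρ_m − ρ_c)) = Δ, i.e. h = Δ (ρ_m − ρ_c)/ρ_m.
h = 31.29 km × 490/3340 = 4.59 km.

4.59 km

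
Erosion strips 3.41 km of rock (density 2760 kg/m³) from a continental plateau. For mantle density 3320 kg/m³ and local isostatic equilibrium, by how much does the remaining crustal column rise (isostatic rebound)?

Unloading: uplift u = e ρ_c/ρ_m = 3.41 km × 2760/3320 = 2.83 km.

2.83 km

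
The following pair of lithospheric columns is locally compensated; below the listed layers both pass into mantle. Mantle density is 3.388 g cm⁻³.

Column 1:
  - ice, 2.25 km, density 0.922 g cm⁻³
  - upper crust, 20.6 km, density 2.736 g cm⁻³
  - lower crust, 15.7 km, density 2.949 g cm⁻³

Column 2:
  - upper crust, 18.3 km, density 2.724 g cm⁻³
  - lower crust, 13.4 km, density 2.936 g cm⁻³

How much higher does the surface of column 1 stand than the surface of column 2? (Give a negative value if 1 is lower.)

2.26 km

For any compensation level in the mantle, the mantle terms cancel and isostasy reduces to e = (Σt_1 − Σt_2) − (Σ(ρt)_1 − Σ(ρt)_2) / ρ_m.
Σt_1 = 38.55 km; Σt_2 = 31.7 km; Σ(ρt)_1 = 104.7354; Σ(ρt)_2 = 89.1916 (in km·g cm⁻³).
e = (38.55 − 31.7) − (104.7354 − 89.1916) / 3.388 = 2.26 km.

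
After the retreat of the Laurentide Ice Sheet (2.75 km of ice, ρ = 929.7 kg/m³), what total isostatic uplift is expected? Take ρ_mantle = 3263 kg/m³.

Removing the load lets mantle flow back in; uplift u satisfies ρ_ice t = ρ_m u.
u = t ρ_ice/ρ_m = 2.75 km × 929.7/3263 = 0.784 km.

0.784 km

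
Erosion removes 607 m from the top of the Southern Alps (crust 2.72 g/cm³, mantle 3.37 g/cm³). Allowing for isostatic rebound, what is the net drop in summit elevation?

117 m

Rebound u = e ρ_c/ρ_m = 607 m × 2.72/3.37 = 489.9 m.
Net surface drop = e − u = 607 m − 489.9 m = e (ρ_m − ρ_c)/ρ_m = 117 m.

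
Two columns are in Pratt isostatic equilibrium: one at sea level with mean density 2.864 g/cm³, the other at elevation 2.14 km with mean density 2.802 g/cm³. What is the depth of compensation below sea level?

96.7 km

ρ_ref D = ρ (D + h) → D (ρ_ref − ρ) = ρ h.
D = ρ h/(ρ_ref − ρ) = 2.802 × 2.14 km/(2.864 − 2.802) = 96.7 km.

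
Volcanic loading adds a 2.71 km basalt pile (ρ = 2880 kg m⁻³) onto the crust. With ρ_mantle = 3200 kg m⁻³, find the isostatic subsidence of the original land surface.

Subaerial loading: s = t ρ_load / ρ_m.
s = 2.71 km × 2880/3200 = 2.44 km.

2.44 km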